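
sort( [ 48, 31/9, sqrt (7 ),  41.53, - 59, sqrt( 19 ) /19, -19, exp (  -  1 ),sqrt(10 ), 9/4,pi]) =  [ - 59 ,- 19,sqrt( 19 ) /19,exp( - 1 ),9/4, sqrt(7 ), pi, sqrt(10 ),31/9, 41.53, 48]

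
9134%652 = 6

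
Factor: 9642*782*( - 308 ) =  - 2322333552 = - 2^4*3^1*7^1*11^1*17^1*23^1*1607^1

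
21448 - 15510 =5938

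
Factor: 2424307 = 47^1*51581^1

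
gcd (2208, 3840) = 96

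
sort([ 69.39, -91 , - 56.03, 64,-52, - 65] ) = [ - 91,  -  65,- 56.03, - 52,64, 69.39]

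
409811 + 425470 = 835281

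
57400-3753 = 53647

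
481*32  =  15392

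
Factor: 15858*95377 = 2^1*3^2*127^1*751^1*881^1 =1512488466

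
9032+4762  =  13794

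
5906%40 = 26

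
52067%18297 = 15473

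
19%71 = 19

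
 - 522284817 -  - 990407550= 468122733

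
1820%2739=1820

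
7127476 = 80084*89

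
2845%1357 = 131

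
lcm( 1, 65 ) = 65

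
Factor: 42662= 2^1 * 83^1*257^1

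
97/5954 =97/5954 =0.02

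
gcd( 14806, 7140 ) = 2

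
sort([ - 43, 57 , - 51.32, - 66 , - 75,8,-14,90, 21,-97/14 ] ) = [  -  75, - 66,- 51.32, -43, - 14 , - 97/14,8, 21,57,90 ] 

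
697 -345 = 352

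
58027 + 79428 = 137455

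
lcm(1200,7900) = 94800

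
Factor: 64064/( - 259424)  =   - 182/737 = -  2^1*7^1 * 11^( - 1 )*13^1 * 67^(-1 )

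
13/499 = 13/499=0.03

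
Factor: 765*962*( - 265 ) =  - 2^1*3^2*5^2*13^1*17^1  *37^1*53^1  =  - 195021450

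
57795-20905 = 36890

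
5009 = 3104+1905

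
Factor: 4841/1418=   2^( - 1)*47^1*103^1*709^( - 1 )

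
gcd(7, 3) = 1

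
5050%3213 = 1837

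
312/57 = 5  +  9/19 = 5.47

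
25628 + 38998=64626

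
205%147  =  58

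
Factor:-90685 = -5^1*7^1*2591^1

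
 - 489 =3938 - 4427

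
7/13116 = 7/13116 = 0.00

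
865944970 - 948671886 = - 82726916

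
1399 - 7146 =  - 5747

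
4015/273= 4015/273 = 14.71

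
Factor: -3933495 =  -  3^3*5^1*29137^1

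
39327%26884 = 12443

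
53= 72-19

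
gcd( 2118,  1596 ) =6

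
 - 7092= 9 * ( - 788 )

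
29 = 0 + 29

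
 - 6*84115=  -  504690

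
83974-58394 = 25580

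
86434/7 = 12347 + 5/7  =  12347.71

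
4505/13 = 346 + 7/13 = 346.54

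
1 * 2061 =2061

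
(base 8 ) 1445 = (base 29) RM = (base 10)805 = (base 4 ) 30211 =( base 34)nn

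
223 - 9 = 214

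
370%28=6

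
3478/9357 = 3478/9357 =0.37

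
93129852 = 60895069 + 32234783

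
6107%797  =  528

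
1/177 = 1/177  =  0.01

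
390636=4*97659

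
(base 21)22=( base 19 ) 26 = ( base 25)1J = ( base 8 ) 54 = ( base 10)44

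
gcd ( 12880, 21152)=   16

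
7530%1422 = 420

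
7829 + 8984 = 16813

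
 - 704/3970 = -352/1985 = - 0.18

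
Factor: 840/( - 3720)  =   - 7^1*31^( - 1)= - 7/31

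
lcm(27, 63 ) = 189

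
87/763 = 87/763  =  0.11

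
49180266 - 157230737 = - 108050471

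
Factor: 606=2^1*3^1*101^1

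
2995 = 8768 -5773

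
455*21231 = 9660105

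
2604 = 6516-3912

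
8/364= 2/91 = 0.02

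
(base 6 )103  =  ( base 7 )54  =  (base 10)39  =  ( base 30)19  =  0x27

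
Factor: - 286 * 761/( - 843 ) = 2^1 * 3^( - 1 ) * 11^1 * 13^1 * 281^(-1 )*761^1 = 217646/843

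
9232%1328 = 1264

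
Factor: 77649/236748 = 2^( - 2)* 11^1*13^1*109^(-1) = 143/436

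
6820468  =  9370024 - 2549556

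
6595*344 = 2268680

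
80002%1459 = 1216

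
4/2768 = 1/692 =0.00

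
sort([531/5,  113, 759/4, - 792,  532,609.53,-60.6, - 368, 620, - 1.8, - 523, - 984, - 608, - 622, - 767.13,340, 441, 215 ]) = [ - 984, - 792,- 767.13, - 622, - 608, - 523, - 368, - 60.6,- 1.8, 531/5,113, 759/4, 215,340,  441, 532,  609.53,620]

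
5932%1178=42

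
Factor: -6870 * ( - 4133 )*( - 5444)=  - 2^3*3^1 *5^1*229^1*1361^1*4133^1 =- 154575357240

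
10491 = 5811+4680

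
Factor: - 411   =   - 3^1*137^1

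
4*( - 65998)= - 263992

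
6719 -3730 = 2989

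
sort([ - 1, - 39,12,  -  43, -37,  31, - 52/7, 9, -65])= [ - 65,-43, - 39, - 37 , - 52/7,-1,  9,  12, 31 ] 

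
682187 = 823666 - 141479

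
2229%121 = 51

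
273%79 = 36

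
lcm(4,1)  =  4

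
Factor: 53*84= 2^2 * 3^1*7^1*53^1 = 4452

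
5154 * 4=20616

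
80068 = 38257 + 41811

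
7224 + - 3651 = 3573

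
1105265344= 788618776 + 316646568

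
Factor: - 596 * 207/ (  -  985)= 123372/985 = 2^2*3^2*5^( - 1) * 23^1  *  149^1*197^(-1 ) 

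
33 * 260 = 8580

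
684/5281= 684/5281= 0.13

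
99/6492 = 33/2164 = 0.02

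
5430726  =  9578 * 567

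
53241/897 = 59 + 106/299 =59.35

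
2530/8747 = 2530/8747 =0.29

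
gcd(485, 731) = 1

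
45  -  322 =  - 277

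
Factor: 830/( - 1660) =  - 2^(  -  1) = - 1/2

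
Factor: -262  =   - 2^1*131^1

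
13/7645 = 13/7645 = 0.00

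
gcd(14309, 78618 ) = 1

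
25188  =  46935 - 21747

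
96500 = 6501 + 89999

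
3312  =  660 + 2652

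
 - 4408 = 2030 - 6438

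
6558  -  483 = 6075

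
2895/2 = 1447 + 1/2 = 1447.50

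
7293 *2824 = 20595432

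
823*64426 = 53022598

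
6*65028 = 390168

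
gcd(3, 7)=1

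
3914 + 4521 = 8435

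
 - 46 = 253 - 299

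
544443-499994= 44449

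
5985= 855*7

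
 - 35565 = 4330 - 39895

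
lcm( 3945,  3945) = 3945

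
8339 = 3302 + 5037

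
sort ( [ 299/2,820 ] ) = [ 299/2,820 ]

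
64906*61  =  3959266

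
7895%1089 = 272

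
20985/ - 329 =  - 64  +  71/329 = - 63.78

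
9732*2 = 19464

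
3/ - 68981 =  - 3/68981 = -0.00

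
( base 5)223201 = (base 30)8O6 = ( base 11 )5A56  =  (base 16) 1ef6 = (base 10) 7926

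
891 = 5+886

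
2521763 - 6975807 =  - 4454044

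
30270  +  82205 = 112475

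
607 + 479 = 1086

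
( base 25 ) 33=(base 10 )78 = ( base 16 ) 4E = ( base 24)36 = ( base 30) 2i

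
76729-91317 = -14588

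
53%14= 11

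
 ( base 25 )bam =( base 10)7147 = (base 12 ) 4177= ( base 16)1BEB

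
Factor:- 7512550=-2^1*5^2 * 347^1* 433^1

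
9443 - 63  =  9380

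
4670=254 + 4416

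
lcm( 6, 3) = 6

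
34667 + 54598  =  89265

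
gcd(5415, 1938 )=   57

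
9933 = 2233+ 7700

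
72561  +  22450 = 95011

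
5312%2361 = 590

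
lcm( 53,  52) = 2756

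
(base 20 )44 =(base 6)220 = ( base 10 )84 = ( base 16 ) 54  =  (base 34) 2g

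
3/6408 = 1/2136 = 0.00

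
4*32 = 128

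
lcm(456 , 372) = 14136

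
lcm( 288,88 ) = 3168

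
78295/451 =173 + 272/451 = 173.60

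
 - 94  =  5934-6028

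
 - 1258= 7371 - 8629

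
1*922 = 922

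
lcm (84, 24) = 168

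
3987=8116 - 4129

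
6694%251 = 168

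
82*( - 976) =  - 80032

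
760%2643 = 760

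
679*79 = 53641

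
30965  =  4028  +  26937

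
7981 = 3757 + 4224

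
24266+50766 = 75032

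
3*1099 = 3297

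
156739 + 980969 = 1137708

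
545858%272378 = 1102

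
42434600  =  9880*4295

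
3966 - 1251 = 2715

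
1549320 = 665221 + 884099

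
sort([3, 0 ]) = [ 0,  3 ]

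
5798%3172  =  2626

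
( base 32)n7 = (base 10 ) 743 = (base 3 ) 1000112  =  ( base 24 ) 16N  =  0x2E7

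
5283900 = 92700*57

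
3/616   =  3/616 =0.00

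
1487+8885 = 10372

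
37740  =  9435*4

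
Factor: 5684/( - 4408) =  - 2^( - 1) * 7^2*19^( - 1) = -49/38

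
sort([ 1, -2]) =[-2,1]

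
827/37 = 22 + 13/37=22.35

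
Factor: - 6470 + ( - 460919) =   -  13^1*157^1*229^1 = - 467389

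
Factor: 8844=2^2 *3^1 * 11^1*67^1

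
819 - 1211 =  - 392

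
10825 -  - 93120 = 103945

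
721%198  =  127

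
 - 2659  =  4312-6971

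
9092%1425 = 542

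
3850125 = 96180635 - 92330510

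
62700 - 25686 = 37014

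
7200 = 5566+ 1634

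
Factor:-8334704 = -2^4*7^2*10631^1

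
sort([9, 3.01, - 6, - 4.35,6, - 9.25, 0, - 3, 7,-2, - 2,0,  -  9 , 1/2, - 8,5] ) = [ - 9.25,- 9,  -  8, - 6, - 4.35,-3,-2, - 2,0,0 , 1/2,  3.01,5,6,7,9 ]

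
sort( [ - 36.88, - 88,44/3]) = [ - 88, - 36.88,44/3]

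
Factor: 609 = 3^1*7^1*29^1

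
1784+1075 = 2859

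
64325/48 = 1340 + 5/48 =1340.10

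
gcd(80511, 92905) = 1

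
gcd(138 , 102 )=6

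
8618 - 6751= 1867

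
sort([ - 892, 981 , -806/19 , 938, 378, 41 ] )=[ - 892, - 806/19, 41 , 378, 938, 981 ] 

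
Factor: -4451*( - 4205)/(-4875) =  - 3743291/975 = - 3^( - 1 ) *5^( - 2 )*13^(-1)*29^2*4451^1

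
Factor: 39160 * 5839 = 228655240 = 2^3  *5^1* 11^1*89^1*5839^1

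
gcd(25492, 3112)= 4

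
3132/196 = 783/49 = 15.98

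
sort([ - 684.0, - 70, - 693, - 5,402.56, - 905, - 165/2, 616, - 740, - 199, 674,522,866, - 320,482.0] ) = [ -905, - 740, -693, - 684.0, - 320,-199, - 165/2, - 70 ,-5, 402.56,482.0 , 522, 616, 674, 866 ] 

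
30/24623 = 30/24623 = 0.00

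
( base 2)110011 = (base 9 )56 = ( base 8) 63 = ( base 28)1n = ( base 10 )51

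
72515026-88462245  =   - 15947219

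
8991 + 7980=16971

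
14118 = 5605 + 8513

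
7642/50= 3821/25=152.84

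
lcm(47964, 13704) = 95928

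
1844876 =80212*23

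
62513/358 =62513/358 = 174.62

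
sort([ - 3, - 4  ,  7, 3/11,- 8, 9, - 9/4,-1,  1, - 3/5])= [  -  8,-4 , - 3, - 9/4,  -  1 ,- 3/5,3/11, 1, 7, 9 ] 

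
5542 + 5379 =10921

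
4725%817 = 640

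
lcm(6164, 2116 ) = 141772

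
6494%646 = 34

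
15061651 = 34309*439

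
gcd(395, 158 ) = 79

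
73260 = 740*99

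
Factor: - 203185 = - 5^1*40637^1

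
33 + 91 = 124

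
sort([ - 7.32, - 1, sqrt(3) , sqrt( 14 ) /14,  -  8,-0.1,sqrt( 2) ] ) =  [ - 8, - 7.32, - 1,-0.1, sqrt( 14 )/14,sqrt(2),sqrt( 3)]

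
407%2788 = 407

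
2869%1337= 195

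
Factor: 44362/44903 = 82/83 = 2^1*41^1*83^( - 1 )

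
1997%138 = 65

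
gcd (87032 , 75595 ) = 1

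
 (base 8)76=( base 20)32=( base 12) 52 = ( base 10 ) 62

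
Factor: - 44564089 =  - 17^2*  41^1*3761^1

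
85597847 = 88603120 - 3005273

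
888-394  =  494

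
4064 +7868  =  11932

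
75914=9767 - - 66147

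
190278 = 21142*9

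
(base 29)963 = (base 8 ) 17102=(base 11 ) 5902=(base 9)11556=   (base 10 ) 7746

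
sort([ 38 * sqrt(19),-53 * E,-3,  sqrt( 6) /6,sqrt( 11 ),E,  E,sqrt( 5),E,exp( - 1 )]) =[ - 53 *E,  -  3,exp( - 1),sqrt (6)/6 , sqrt(5 ), E,E, E,sqrt (11 ),38*sqrt(19)]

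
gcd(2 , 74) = 2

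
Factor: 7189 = 7^1 * 13^1*79^1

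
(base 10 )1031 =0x407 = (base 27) 1B5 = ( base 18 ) 335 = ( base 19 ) 2g5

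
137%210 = 137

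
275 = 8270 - 7995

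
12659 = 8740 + 3919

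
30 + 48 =78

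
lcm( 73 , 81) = 5913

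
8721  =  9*969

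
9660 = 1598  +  8062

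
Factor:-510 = -2^1*3^1 * 5^1*17^1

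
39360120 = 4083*9640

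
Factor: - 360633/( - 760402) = 2^( - 1)*3^1*7^1*13^1*1321^1*380201^( - 1)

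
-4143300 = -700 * 5919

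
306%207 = 99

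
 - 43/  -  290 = 43/290 =0.15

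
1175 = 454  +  721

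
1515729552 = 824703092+691026460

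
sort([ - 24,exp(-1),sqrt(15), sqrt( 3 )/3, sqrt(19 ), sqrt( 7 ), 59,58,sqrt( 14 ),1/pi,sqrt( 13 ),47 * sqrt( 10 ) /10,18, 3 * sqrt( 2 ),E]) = [ - 24,1/pi,  exp(- 1), sqrt( 3)/3, sqrt( 7 ),E, sqrt(13) , sqrt( 14 ),  sqrt( 15), 3*sqrt( 2) , sqrt( 19),47*sqrt( 10 ) /10, 18 , 58,59 ]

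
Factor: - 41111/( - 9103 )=7^2*839^1*9103^( - 1)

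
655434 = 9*72826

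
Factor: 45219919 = 45219919^1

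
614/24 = 307/12 =25.58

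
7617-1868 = 5749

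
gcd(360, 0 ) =360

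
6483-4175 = 2308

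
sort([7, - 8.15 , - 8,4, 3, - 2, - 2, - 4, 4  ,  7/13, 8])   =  [  -  8.15,  -  8,  -  4, - 2, - 2,7/13, 3 , 4, 4, 7, 8]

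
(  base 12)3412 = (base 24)A0E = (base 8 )13216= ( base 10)5774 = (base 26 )8e2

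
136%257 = 136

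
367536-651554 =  - 284018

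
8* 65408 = 523264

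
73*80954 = 5909642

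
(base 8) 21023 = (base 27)bq2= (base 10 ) 8723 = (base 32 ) 8gj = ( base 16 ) 2213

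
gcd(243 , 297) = 27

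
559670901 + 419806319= 979477220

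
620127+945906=1566033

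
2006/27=74 + 8/27=74.30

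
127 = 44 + 83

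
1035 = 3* 345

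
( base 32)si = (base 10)914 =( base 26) 194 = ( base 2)1110010010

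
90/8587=90/8587 = 0.01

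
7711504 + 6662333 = 14373837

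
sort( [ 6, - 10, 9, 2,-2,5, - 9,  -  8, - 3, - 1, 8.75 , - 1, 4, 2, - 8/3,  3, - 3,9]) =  [ - 10,  -  9, - 8, - 3, - 3, - 8/3, - 2, - 1, - 1,  2 , 2 , 3,  4, 5, 6, 8.75,9, 9]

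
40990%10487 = 9529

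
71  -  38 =33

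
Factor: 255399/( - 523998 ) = - 85133/174666  =  - 2^( - 1)*3^(-1)*43^( - 1)*677^( - 1)*85133^1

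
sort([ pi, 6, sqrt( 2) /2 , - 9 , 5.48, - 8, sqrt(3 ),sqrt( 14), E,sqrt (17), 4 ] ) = [ - 9, - 8, sqrt(2 )/2, sqrt ( 3),E , pi, sqrt (14), 4, sqrt(17 ), 5.48, 6] 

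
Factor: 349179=3^1* 239^1*487^1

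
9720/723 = 3240/241 = 13.44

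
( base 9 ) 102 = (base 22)3h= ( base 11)76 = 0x53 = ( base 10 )83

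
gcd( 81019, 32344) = 1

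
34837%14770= 5297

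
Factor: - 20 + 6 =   -  2^1*7^1=- 14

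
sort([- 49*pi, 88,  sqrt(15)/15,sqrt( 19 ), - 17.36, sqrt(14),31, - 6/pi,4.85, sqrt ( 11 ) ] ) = [ - 49*pi, - 17.36, - 6/pi,  sqrt(15) /15, sqrt (11 ),sqrt( 14 ),sqrt( 19 ), 4.85 , 31 , 88]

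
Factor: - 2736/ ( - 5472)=2^( - 1) = 1/2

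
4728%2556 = 2172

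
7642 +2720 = 10362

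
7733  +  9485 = 17218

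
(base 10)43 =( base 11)3A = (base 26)1H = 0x2B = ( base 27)1g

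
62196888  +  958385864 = 1020582752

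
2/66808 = 1/33404=0.00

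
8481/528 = 257/16 =16.06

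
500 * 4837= 2418500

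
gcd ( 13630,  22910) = 290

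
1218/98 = 87/7 = 12.43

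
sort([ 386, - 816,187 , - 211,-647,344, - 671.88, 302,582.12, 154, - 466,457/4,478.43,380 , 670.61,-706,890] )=[ - 816, - 706, - 671.88, - 647, - 466, -211, 457/4, 154,187,302, 344,380, 386,478.43,582.12,670.61,890]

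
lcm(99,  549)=6039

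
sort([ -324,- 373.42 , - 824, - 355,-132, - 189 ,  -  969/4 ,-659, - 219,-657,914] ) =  [ - 824, - 659,  -  657, - 373.42, - 355, - 324, - 969/4 ,-219,-189,-132, 914 ]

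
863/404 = 2+55/404 = 2.14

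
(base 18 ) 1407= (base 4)1233133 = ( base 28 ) 92n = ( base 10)7135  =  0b1101111011111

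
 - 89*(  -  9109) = 810701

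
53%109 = 53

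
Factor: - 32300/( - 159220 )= 5^1*17^1*419^( - 1)= 85/419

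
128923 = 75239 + 53684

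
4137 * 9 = 37233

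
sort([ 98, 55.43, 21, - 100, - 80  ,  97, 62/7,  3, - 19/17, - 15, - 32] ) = [ - 100,  -  80, - 32, - 15, -19/17,3 , 62/7, 21, 55.43, 97 , 98]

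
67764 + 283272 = 351036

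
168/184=21/23 = 0.91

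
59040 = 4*14760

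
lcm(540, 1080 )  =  1080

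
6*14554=87324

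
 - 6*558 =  - 3348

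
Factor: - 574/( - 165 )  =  2^1*3^( - 1)*5^( - 1)*7^1 * 11^( - 1 )*  41^1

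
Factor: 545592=2^3*3^1*127^1*179^1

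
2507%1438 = 1069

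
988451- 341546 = 646905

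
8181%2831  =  2519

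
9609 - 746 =8863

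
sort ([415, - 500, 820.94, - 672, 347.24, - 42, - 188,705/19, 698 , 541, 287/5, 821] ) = [-672, - 500, - 188, - 42, 705/19,287/5, 347.24, 415,541,698,820.94,  821 ]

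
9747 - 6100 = 3647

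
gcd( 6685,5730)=955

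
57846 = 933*62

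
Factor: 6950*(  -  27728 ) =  - 2^5 * 5^2*139^1*1733^1 = - 192709600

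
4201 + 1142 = 5343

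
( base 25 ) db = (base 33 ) A6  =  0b101010000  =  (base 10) 336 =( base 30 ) b6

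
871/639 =871/639= 1.36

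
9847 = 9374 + 473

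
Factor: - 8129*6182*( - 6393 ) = 321270484854  =  2^1*3^1*11^2*281^1*739^1*2131^1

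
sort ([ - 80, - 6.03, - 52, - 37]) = [ - 80, - 52, - 37, - 6.03] 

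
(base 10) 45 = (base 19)27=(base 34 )1B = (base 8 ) 55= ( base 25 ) 1k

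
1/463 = 1/463 =0.00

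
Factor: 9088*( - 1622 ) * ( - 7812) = 2^10* 3^2*7^1*31^1 * 71^1*  811^1 = 115154629632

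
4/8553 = 4/8553 = 0.00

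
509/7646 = 509/7646= 0.07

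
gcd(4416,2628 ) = 12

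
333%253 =80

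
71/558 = 71/558 = 0.13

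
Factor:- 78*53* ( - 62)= 2^2 * 3^1*13^1*31^1*53^1 =256308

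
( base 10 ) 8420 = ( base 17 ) 1c25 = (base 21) J1K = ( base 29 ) A0A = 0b10000011100100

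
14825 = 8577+6248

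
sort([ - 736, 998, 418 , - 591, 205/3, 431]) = [ - 736, - 591 , 205/3, 418,431, 998 ] 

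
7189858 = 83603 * 86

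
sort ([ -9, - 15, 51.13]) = [ - 15, - 9, 51.13 ] 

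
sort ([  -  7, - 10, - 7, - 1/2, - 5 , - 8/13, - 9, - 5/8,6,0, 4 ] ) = [ - 10, - 9 , - 7 ,-7, - 5, - 5/8, - 8/13,-1/2,0,4,6]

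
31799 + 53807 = 85606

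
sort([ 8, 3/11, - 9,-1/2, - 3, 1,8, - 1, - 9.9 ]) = [ - 9.9, - 9, - 3, - 1, - 1/2, 3/11,  1,8, 8]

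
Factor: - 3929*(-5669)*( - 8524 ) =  - 2^2*2131^1*3929^1 * 5669^1 = - 189859322524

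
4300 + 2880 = 7180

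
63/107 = 63/107 = 0.59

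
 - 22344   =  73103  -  95447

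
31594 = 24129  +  7465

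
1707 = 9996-8289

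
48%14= 6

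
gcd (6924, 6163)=1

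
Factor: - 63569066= - 2^1*11^1*2889503^1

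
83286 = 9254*9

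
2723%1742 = 981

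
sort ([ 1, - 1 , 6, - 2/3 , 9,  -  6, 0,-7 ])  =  [ - 7, - 6, - 1, - 2/3,0 , 1,6,9]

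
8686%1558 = 896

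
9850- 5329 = 4521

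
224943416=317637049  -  92693633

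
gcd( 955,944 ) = 1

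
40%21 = 19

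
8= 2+6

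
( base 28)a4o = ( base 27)apb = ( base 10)7976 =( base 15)256B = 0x1f28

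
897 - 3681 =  - 2784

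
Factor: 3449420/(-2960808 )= - 862355/740202 = - 2^(  -  1 )*3^(-1 )*5^1*13^1*19^(-1) * 43^( - 1)*151^ ( - 1)*13267^1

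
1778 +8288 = 10066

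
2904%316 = 60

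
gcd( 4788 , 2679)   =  57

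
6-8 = -2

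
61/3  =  61/3 = 20.33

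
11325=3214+8111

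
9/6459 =3/2153 = 0.00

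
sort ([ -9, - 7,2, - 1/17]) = [  -  9, - 7, - 1/17,2] 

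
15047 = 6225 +8822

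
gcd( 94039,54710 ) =1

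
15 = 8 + 7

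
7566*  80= 605280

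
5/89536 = 5/89536 = 0.00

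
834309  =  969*861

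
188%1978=188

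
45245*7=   316715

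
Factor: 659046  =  2^1*3^1  *109841^1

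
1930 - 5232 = -3302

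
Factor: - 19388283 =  - 3^1*173^1 *37357^1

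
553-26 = 527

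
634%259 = 116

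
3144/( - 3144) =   -  1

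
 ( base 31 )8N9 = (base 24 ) EEA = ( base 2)10000011011010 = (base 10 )8410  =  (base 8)20332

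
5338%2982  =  2356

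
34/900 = 17/450 = 0.04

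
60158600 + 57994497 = 118153097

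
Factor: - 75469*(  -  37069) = 2797560361= 19^1*163^1*463^1*1951^1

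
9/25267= 9/25267 =0.00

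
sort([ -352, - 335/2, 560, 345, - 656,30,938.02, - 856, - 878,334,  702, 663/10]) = [ - 878, - 856, - 656,  -  352, - 335/2,  30, 663/10, 334, 345, 560, 702,  938.02 ]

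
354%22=2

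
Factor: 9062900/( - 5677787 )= - 2^2*5^2* 7^1 *11^2*107^1*317^(-1) * 17911^( - 1) 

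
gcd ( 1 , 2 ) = 1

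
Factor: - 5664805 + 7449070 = 3^1*5^1*7^1* 16993^1 = 1784265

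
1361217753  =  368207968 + 993009785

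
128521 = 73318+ 55203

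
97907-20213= 77694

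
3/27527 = 3/27527 =0.00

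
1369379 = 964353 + 405026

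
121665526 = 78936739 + 42728787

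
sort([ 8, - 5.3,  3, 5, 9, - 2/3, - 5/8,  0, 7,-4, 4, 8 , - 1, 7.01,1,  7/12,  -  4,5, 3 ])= [ - 5.3 , - 4,-4,  -  1 ,  -  2/3,  -  5/8, 0, 7/12, 1, 3,3, 4, 5  ,  5, 7, 7.01,8,  8, 9 ]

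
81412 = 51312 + 30100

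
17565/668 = 26 + 197/668 = 26.29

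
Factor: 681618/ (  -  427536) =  - 2^( - 3)*3^(-1 )*7^1 * 2969^( - 1)*16229^1=- 113603/71256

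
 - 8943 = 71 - 9014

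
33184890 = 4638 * 7155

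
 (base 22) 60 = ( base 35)3r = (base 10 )132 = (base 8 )204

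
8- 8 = 0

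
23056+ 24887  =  47943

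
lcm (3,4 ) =12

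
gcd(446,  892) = 446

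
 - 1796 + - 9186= - 10982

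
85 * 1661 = 141185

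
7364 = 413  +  6951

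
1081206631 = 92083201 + 989123430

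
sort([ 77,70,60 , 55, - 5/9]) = [  -  5/9,  55 , 60,  70, 77 ] 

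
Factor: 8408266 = 2^1 * 4204133^1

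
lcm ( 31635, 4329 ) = 411255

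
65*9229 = 599885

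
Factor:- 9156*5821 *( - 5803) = 2^2*3^1*7^2*109^1*829^1*5821^1 = 309282932028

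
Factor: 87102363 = 3^1*29034121^1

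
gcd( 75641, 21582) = 1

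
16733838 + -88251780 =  - 71517942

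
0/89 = 0 = 0.00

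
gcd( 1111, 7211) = 1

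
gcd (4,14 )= 2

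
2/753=2/753  =  0.00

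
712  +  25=737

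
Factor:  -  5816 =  - 2^3*727^1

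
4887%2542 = 2345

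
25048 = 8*3131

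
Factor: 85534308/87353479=2^2*3^2* 73^( - 1)*643^( - 1 )*787^1*1861^( - 1)*3019^1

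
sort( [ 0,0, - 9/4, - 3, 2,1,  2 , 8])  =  [ - 3, -9/4,  0 , 0, 1 , 2, 2 , 8] 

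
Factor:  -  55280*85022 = -2^5*5^1*7^1 * 691^1*6073^1 = - 4700016160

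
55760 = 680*82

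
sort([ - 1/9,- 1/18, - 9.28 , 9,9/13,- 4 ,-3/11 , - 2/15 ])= [ - 9.28, - 4,  -  3/11, - 2/15, - 1/9, - 1/18, 9/13,9]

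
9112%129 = 82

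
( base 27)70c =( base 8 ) 11773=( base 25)84f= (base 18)FE3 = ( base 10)5115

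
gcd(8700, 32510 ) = 10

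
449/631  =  449/631 = 0.71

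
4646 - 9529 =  - 4883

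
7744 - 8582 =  - 838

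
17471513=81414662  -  63943149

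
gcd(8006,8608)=2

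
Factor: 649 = 11^1 * 59^1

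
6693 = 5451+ 1242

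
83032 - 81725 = 1307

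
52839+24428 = 77267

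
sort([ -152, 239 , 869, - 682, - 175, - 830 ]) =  [ - 830, - 682,- 175, -152,239, 869]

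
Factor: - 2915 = -5^1*11^1*53^1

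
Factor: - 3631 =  - 3631^1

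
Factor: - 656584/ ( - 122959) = 2^3*41^( - 1)*2999^( - 1 ) * 82073^1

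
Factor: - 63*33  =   - 3^3*7^1*11^1= -2079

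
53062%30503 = 22559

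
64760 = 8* 8095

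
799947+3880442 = 4680389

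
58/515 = 58/515= 0.11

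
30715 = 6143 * 5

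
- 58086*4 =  - 232344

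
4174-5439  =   - 1265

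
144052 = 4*36013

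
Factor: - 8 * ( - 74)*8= 4736 = 2^7*37^1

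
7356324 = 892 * 8247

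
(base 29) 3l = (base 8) 154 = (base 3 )11000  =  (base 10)108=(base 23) 4G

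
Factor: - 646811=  - 11^1*127^1*463^1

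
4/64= 1/16 = 0.06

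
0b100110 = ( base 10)38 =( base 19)20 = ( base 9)42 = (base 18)22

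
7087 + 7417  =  14504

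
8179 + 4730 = 12909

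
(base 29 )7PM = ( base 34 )5P4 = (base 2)1100111101010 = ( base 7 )25225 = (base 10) 6634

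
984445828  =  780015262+204430566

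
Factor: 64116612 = 2^2 * 3^2*7^1*43^1*61^1*97^1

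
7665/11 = 696 + 9/11 = 696.82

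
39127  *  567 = 22185009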